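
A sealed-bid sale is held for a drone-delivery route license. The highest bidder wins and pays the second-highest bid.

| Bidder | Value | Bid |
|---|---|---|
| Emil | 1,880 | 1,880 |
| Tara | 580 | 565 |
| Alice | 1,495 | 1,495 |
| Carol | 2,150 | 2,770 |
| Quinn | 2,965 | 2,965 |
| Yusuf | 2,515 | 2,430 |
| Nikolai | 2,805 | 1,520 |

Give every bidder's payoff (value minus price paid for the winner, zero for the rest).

Ranking the bids: Quinn 2,965 > Carol 2,770 > Yusuf 2,430 > Emil 1,880 > Nikolai 1,520 > Alice 1,495 > Tara 565.
Quinn has the top bid and wins; the price is the second-highest bid, 2,770.
Quinn's payoff = 2,965 − 2,770 = 195. All other bidders lose, so their payoff is 0.

Emil 0, Tara 0, Alice 0, Carol 0, Quinn 195, Yusuf 0, Nikolai 0.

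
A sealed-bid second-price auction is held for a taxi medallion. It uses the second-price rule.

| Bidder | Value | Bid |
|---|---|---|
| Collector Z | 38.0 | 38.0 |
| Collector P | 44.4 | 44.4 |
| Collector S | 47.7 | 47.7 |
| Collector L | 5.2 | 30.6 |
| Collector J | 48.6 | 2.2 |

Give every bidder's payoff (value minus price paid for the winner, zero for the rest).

Ordered from highest: Collector S 47.7, then Collector P 44.4, then Collector Z 38.0, then Collector L 30.6, then Collector J 2.2.
Collector S has the top bid and wins; the price is the second-highest bid, 44.4.
Collector S's payoff = 47.7 − 44.4 = 3.3. All other bidders lose, so their payoff is 0.

Payoffs: Collector Z 0.0, Collector P 0.0, Collector S 3.3, Collector L 0.0, Collector J 0.0.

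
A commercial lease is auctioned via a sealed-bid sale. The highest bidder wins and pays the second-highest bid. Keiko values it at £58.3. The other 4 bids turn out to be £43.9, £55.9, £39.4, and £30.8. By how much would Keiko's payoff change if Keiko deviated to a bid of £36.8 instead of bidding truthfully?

The highest competing bid is £55.9.
Bidding truthfully at £58.3: Keiko has the top bid, wins, and pays the second-highest bid £55.9. Payoff = £58.3 − £55.9 = £2.4.
Bidding £36.8: the top bid is £55.9 (a rival), so Keiko loses. Payoff = £0.0.
Change = £0.0 − £2.4 = -£2.4.
Deviating from a truthful bid can only lose payoff in a second-price auction — never gain.

-£2.4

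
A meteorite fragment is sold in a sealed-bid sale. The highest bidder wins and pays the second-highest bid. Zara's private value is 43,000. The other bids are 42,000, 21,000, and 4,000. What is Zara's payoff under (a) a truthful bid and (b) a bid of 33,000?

The highest competing bid is 42,000.
Bidding truthfully at 43,000: Zara has the top bid, wins, and pays the second-highest bid 42,000. Payoff = 43,000 − 42,000 = 1,000.
Bidding 33,000: the top bid is 42,000 (a rival), so Zara loses. Payoff = 0.
Deviating from a truthful bid can only lose payoff in a second-price auction — never gain.

(a) 1,000  (b) 0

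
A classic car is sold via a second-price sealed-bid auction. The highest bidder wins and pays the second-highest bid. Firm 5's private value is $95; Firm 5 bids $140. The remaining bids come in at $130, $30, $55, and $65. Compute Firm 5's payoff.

Highest competing bid: $130.
Firm 5's bid $140 is the highest overall, so Firm 5 wins and pays the second-highest bid, $130.
Payoff = value − price = $95 − $130 = -$35.
Overbidding won the item at a price above value — truthful bidding would have avoided this loss.

The bidder's payoff: -$35.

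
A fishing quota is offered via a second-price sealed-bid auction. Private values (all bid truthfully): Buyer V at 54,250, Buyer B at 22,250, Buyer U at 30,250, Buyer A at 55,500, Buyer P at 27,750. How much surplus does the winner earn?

Ordered from highest: Buyer A 55,500, then Buyer V 54,250, then Buyer U 30,250, then Buyer P 27,750, then Buyer B 22,250.
Buyer A wins with the top bid and pays the second-highest, 54,250.
Surplus = 55,500 − 54,250 = 1,250.

Surplus = 1,250.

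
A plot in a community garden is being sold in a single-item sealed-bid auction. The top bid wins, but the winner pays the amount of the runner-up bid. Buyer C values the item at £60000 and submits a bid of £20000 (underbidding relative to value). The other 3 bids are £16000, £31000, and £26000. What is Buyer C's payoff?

Payoff = £0.

Highest competing bid: £31000.
Buyer C's bid £20000 is not the highest, so Buyer C loses, pays nothing, and earns zero payoff.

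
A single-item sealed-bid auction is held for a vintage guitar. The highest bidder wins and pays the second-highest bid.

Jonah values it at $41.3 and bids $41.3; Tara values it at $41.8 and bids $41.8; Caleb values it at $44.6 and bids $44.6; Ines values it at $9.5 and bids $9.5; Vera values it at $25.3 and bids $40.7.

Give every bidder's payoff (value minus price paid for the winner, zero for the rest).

Ranking the bids: Caleb $44.6, then Tara $41.8, then Jonah $41.3, then Vera $40.7, then Ines $9.5.
Caleb has the top bid and wins; the price is the second-highest bid, $41.8.
Caleb's payoff = $44.6 − $41.8 = $2.8. All other bidders lose, so their payoff is 0.

Jonah $0.0, Tara $0.0, Caleb $2.8, Ines $0.0, Vera $0.0.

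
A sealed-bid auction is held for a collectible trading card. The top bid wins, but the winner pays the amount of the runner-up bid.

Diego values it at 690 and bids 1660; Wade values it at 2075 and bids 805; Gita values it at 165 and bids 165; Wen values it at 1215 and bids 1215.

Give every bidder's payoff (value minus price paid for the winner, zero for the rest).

Diego -525, Wade 0, Gita 0, Wen 0.

Ordered from highest: Diego 1660 > Wen 1215 > Wade 805 > Gita 165.
Diego has the top bid and wins; the price is the second-highest bid, 1215.
Diego's payoff = 690 − 1215 = -525. All other bidders lose, so their payoff is 0.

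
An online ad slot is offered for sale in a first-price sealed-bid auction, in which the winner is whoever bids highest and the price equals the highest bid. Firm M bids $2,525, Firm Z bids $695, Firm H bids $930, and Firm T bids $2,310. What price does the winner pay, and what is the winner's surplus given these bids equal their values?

Ranking the bids: Firm M $2,525 > Firm T $2,310 > Firm H $930 > Firm Z $695.
Firm M is the highest bidder, so Firm M wins.
Under the first-price rule, the price is the highest bid: $2,525.
Surplus = $2,525 − $2,525 = $0.

Price $2,525; surplus $0.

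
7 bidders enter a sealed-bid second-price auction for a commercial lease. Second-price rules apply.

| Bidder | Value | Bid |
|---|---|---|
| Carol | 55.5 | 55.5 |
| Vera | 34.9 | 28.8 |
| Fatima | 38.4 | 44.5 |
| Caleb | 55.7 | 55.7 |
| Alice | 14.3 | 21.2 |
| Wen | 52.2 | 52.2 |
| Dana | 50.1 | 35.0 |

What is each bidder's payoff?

Ordered from highest: Caleb 55.7, then Carol 55.5, then Wen 52.2, then Fatima 44.5, then Dana 35.0, then Vera 28.8, then Alice 21.2.
Caleb has the top bid and wins; the price is the second-highest bid, 55.5.
Caleb's payoff = 55.7 − 55.5 = 0.2. All other bidders lose, so their payoff is 0.

Payoffs: Carol 0.0, Vera 0.0, Fatima 0.0, Caleb 0.2, Alice 0.0, Wen 0.0, Dana 0.0.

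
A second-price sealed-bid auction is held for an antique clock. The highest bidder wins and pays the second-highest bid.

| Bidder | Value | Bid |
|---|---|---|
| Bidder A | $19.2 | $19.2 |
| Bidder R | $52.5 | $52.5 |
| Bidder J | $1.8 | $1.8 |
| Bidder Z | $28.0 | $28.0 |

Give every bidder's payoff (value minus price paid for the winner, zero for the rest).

Payoffs: Bidder A $0.0, Bidder R $24.5, Bidder J $0.0, Bidder Z $0.0.

Ordered from highest: Bidder R $52.5, then Bidder Z $28.0, then Bidder A $19.2, then Bidder J $1.8.
Bidder R has the top bid and wins; the price is the second-highest bid, $28.0.
Bidder R's payoff = $52.5 − $28.0 = $24.5. All other bidders lose, so their payoff is 0.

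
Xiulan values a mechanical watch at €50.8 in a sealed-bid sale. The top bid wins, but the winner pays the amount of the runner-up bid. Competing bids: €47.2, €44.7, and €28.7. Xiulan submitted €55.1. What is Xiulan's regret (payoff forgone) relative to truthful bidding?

The highest competing bid is €47.2.
Bidding truthfully at €50.8: Xiulan has the top bid, wins, and pays the second-highest bid €47.2. Payoff = €50.8 − €47.2 = €3.6.
Bidding €55.1: Xiulan has the top bid, wins, and pays the second-highest bid €47.2. Payoff = €50.8 − €47.2 = €3.6.
Regret = truthful payoff − actual payoff = €3.6 − €3.6 = €0.0.
The bid only affects whether you win, not the price — here both bids land on the same side of the top rival bid, so the deviation is payoff-neutral.

Regret: €0.0.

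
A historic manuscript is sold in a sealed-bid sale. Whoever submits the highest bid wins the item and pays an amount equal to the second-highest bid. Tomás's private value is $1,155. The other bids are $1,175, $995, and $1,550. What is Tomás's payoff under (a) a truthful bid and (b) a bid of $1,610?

(a) $0  (b) -$395

The highest competing bid is $1,550.
Bidding truthfully at $1,155: the top bid is $1,550 (a rival), so Tomás loses. Payoff = $0.
Bidding $1,610: Tomás has the top bid, wins, and pays the second-highest bid $1,550. Payoff = $1,155 − $1,550 = -$395.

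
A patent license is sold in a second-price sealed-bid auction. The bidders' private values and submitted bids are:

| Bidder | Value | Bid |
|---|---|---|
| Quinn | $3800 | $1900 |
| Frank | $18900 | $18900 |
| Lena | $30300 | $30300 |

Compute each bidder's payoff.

Sorted high to low: Lena $30300; Frank $18900; Quinn $1900.
Lena has the top bid and wins; the price is the second-highest bid, $18900.
Lena's payoff = $30300 − $18900 = $11400. All other bidders lose, so their payoff is 0.

Payoffs: Quinn $0, Frank $0, Lena $11400.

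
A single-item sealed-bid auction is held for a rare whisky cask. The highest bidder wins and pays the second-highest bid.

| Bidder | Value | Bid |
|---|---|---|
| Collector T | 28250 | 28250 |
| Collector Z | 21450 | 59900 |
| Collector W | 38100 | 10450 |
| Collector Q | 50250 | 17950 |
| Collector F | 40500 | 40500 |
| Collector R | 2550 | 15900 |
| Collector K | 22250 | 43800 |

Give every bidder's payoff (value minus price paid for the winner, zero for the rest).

Payoffs: Collector T 0, Collector Z -22350, Collector W 0, Collector Q 0, Collector F 0, Collector R 0, Collector K 0.

Bids in descending order: Collector Z 59900, then Collector K 43800, then Collector F 40500, then Collector T 28250, then Collector Q 17950, then Collector R 15900, then Collector W 10450.
Collector Z has the top bid and wins; the price is the second-highest bid, 43800.
Collector Z's payoff = 21450 − 43800 = -22350. All other bidders lose, so their payoff is 0.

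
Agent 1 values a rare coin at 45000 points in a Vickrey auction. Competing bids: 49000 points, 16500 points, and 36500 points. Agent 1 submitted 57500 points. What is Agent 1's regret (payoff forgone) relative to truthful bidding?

The highest competing bid is 49000 points.
Bidding truthfully at 45000 points: the top bid is 49000 points (a rival), so Agent 1 loses. Payoff = 0 points.
Bidding 57500 points: Agent 1 has the top bid, wins, and pays the second-highest bid 49000 points. Payoff = 45000 points − 49000 points = -4000 points.
Regret = truthful payoff − actual payoff = 0 points − -4000 points = 4000 points.

4000 points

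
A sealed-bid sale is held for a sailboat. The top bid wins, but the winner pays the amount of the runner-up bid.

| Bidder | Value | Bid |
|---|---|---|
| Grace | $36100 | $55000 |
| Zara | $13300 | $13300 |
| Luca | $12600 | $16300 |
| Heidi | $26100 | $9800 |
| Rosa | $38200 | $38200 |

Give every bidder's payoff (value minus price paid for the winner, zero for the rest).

Payoffs: Grace -$2100, Zara $0, Luca $0, Heidi $0, Rosa $0.

Bids in descending order: Grace $55000 > Rosa $38200 > Luca $16300 > Zara $13300 > Heidi $9800.
Grace has the top bid and wins; the price is the second-highest bid, $38200.
Grace's payoff = $36100 − $38200 = -$2100. All other bidders lose, so their payoff is 0.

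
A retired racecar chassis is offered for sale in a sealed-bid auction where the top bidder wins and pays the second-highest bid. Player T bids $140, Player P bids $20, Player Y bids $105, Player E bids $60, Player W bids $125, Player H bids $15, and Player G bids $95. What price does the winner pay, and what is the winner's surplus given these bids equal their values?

Price $125; surplus $15.

Ordered from highest: Player T $140 > Player W $125 > Player Y $105 > Player G $95 > Player E $60 > Player P $20 > Player H $15.
Player T is the highest bidder, so Player T wins.
Under the second-price rule, the price is the second-highest bid: $125.
Surplus = $140 − $125 = $15.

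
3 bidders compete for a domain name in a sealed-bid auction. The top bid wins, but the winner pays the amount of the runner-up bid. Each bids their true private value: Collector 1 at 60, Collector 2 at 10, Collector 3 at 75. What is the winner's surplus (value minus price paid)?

Surplus = 15.

Bids in descending order: Collector 3 75; Collector 1 60; Collector 2 10.
Collector 3 wins with the top bid and pays the second-highest, 60.
Surplus = 75 − 60 = 15.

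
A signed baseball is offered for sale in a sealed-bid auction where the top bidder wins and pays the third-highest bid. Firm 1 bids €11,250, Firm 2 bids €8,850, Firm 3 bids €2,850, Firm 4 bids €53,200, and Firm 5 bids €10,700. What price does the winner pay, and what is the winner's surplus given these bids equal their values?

Sorted high to low: Firm 4 €53,200; Firm 1 €11,250; Firm 5 €10,700; Firm 2 €8,850; Firm 3 €2,850.
Firm 4 is the highest bidder, so Firm 4 wins.
Under the third-price rule, the price is the third-highest bid: €10,700.
Surplus = €53,200 − €10,700 = €42,500.

Price €10,700; surplus €42,500.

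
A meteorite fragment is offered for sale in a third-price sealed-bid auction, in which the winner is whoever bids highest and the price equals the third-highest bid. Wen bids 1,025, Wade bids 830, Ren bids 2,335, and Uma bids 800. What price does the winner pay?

Price paid: 830.

Sorted high to low: Ren 2,335; Wen 1,025; Wade 830; Uma 800.
Ren is the highest bidder, so Ren wins.
Under the third-price rule, the price is the third-highest bid: 830.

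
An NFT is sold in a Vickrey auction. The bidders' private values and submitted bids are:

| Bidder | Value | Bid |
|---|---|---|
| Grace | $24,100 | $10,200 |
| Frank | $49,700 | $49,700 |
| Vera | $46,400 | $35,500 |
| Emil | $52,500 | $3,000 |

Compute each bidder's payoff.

Ordered from highest: Frank $49,700; Vera $35,500; Grace $10,200; Emil $3,000.
Frank has the top bid and wins; the price is the second-highest bid, $35,500.
Frank's payoff = $49,700 − $35,500 = $14,200. All other bidders lose, so their payoff is 0.

Payoffs: Grace $0, Frank $14,200, Vera $0, Emil $0.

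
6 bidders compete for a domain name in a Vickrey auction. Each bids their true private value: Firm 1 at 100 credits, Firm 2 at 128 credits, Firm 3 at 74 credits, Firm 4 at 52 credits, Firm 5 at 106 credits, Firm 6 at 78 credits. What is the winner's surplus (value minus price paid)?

Ordered from highest: Firm 2 128 credits; Firm 5 106 credits; Firm 1 100 credits; Firm 6 78 credits; Firm 3 74 credits; Firm 4 52 credits.
Firm 2 wins with the top bid and pays the second-highest, 106 credits.
Surplus = 128 credits − 106 credits = 22 credits.

Surplus = 22 credits.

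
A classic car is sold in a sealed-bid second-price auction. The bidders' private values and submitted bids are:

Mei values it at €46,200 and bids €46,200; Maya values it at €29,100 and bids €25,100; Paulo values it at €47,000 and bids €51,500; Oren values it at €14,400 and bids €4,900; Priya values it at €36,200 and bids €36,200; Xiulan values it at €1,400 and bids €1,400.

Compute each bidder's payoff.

Mei €0, Maya €0, Paulo €800, Oren €0, Priya €0, Xiulan €0.

Ordered from highest: Paulo €51,500, then Mei €46,200, then Priya €36,200, then Maya €25,100, then Oren €4,900, then Xiulan €1,400.
Paulo has the top bid and wins; the price is the second-highest bid, €46,200.
Paulo's payoff = €47,000 − €46,200 = €800. All other bidders lose, so their payoff is 0.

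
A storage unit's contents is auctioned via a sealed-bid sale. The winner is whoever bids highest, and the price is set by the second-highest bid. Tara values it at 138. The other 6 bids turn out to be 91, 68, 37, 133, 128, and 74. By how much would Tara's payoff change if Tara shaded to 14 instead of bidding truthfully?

The highest competing bid is 133.
Bidding truthfully at 138: Tara has the top bid, wins, and pays the second-highest bid 133. Payoff = 138 − 133 = 5.
Bidding 14: the top bid is 133 (a rival), so Tara loses. Payoff = 0.
Change = 0 − 5 = -5.

Payoff change: -5.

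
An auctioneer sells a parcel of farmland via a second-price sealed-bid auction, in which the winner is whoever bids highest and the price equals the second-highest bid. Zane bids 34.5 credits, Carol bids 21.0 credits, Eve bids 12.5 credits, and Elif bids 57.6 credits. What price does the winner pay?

Ordered from highest: Elif 57.6 credits; Zane 34.5 credits; Carol 21.0 credits; Eve 12.5 credits.
Elif is the highest bidder, so Elif wins.
Under the second-price rule, the price is the second-highest bid: 34.5 credits.

34.5 credits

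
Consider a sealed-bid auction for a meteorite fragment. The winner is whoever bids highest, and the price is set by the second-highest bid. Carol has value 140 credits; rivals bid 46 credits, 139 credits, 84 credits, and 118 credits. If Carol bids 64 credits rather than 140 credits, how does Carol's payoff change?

Change in payoff: -1 credits.

The highest competing bid is 139 credits.
Bidding truthfully at 140 credits: Carol has the top bid, wins, and pays the second-highest bid 139 credits. Payoff = 140 credits − 139 credits = 1 credits.
Bidding 64 credits: the top bid is 139 credits (a rival), so Carol loses. Payoff = 0 credits.
Change = 0 credits − 1 credits = -1 credits.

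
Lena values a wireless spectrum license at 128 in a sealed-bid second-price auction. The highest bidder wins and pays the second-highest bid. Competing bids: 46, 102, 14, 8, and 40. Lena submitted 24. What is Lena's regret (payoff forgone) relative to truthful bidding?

26

The highest competing bid is 102.
Bidding truthfully at 128: Lena has the top bid, wins, and pays the second-highest bid 102. Payoff = 128 − 102 = 26.
Bidding 24: the top bid is 102 (a rival), so Lena loses. Payoff = 0.
Regret = truthful payoff − actual payoff = 26 − 0 = 26.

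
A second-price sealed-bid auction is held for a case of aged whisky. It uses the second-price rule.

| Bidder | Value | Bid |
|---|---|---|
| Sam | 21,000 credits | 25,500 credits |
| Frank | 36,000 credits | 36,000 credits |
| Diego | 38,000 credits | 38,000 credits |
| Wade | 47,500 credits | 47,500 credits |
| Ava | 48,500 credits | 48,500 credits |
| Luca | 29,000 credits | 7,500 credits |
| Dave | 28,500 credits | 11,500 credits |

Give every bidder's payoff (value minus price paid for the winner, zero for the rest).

Sam 0 credits, Frank 0 credits, Diego 0 credits, Wade 0 credits, Ava 1,000 credits, Luca 0 credits, Dave 0 credits.

Ordered from highest: Ava 48,500 credits, then Wade 47,500 credits, then Diego 38,000 credits, then Frank 36,000 credits, then Sam 25,500 credits, then Dave 11,500 credits, then Luca 7,500 credits.
Ava has the top bid and wins; the price is the second-highest bid, 47,500 credits.
Ava's payoff = 48,500 credits − 47,500 credits = 1,000 credits. All other bidders lose, so their payoff is 0.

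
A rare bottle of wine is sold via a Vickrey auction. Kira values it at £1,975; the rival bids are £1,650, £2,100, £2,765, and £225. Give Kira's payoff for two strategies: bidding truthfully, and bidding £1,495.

Truthful: £0; alternative: £0.

The highest competing bid is £2,765.
Bidding truthfully at £1,975: the top bid is £2,765 (a rival), so Kira loses. Payoff = £0.
Bidding £1,495: the top bid is £2,765 (a rival), so Kira loses. Payoff = £0.
The bid only affects whether you win, not the price — here both bids land on the same side of the top rival bid, so the deviation is payoff-neutral.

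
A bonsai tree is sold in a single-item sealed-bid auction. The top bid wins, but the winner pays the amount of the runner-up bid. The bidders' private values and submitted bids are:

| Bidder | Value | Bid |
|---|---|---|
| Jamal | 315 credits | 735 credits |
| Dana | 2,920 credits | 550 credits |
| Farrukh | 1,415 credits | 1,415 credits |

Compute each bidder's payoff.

Ordered from highest: Farrukh 1,415 credits > Jamal 735 credits > Dana 550 credits.
Farrukh has the top bid and wins; the price is the second-highest bid, 735 credits.
Farrukh's payoff = 1,415 credits − 735 credits = 680 credits. All other bidders lose, so their payoff is 0.

Payoffs: Jamal 0 credits, Dana 0 credits, Farrukh 680 credits.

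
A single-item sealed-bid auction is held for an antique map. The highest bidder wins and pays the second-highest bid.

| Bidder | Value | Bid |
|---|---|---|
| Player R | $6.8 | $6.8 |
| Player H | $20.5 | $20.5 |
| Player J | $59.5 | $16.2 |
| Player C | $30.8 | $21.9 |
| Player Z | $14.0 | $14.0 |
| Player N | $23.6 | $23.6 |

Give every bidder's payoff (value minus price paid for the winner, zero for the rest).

Player R $0.0, Player H $0.0, Player J $0.0, Player C $0.0, Player Z $0.0, Player N $1.7.

Ranking the bids: Player N $23.6 > Player C $21.9 > Player H $20.5 > Player J $16.2 > Player Z $14.0 > Player R $6.8.
Player N has the top bid and wins; the price is the second-highest bid, $21.9.
Player N's payoff = $23.6 − $21.9 = $1.7. All other bidders lose, so their payoff is 0.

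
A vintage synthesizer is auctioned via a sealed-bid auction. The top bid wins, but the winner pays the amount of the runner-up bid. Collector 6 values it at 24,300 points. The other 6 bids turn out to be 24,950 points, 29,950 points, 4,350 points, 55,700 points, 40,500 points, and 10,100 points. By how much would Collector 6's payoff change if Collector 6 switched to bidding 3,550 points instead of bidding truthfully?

0 points

The highest competing bid is 55,700 points.
Bidding truthfully at 24,300 points: the top bid is 55,700 points (a rival), so Collector 6 loses. Payoff = 0 points.
Bidding 3,550 points: the top bid is 55,700 points (a rival), so Collector 6 loses. Payoff = 0 points.
Change = 0 points − 0 points = 0 points.
The bid only affects whether you win, not the price — here both bids land on the same side of the top rival bid, so the deviation is payoff-neutral.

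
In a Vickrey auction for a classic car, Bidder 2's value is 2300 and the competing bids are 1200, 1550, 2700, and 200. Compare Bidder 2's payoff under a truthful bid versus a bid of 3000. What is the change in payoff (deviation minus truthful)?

-400

The highest competing bid is 2700.
Bidding truthfully at 2300: the top bid is 2700 (a rival), so Bidder 2 loses. Payoff = 0.
Bidding 3000: Bidder 2 has the top bid, wins, and pays the second-highest bid 2700. Payoff = 2300 − 2700 = -400.
Change = -400 − 0 = -400.
This is the dominant-strategy logic: truthful bidding weakly beats any alternative.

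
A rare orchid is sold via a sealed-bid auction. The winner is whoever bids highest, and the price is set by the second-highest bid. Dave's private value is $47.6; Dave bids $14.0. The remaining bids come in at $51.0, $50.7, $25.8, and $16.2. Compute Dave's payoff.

Highest competing bid: $51.0.
Dave's bid $14.0 is not the highest, so Dave loses, pays nothing, and earns zero payoff.

$0.0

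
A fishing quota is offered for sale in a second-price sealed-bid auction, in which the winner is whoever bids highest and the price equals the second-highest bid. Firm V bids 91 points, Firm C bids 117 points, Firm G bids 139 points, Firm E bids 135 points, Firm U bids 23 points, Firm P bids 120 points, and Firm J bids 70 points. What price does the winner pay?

Ordered from highest: Firm G 139 points; Firm E 135 points; Firm P 120 points; Firm C 117 points; Firm V 91 points; Firm J 70 points; Firm U 23 points.
Firm G is the highest bidder, so Firm G wins.
Under the second-price rule, the price is the second-highest bid: 135 points.

The winner pays 135 points.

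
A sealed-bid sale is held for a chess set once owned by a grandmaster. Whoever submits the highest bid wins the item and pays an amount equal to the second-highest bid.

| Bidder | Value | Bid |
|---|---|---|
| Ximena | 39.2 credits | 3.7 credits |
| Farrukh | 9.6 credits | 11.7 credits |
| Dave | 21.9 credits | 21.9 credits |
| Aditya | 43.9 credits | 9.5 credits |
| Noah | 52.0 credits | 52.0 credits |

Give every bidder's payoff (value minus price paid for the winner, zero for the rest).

Ranking the bids: Noah 52.0 credits, then Dave 21.9 credits, then Farrukh 11.7 credits, then Aditya 9.5 credits, then Ximena 3.7 credits.
Noah has the top bid and wins; the price is the second-highest bid, 21.9 credits.
Noah's payoff = 52.0 credits − 21.9 credits = 30.1 credits. All other bidders lose, so their payoff is 0.

Ximena 0.0 credits, Farrukh 0.0 credits, Dave 0.0 credits, Aditya 0.0 credits, Noah 30.1 credits.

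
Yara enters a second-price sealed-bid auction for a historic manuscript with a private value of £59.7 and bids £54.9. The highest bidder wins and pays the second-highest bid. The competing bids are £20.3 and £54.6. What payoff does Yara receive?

£5.1

Highest competing bid: £54.6.
Yara's bid £54.9 is the highest overall, so Yara wins and pays the second-highest bid, £54.6.
Payoff = value − price = £59.7 − £54.6 = £5.1.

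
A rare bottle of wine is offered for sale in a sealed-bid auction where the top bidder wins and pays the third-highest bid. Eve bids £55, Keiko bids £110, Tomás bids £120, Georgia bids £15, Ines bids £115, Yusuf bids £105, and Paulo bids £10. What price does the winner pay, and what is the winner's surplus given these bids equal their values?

Bids in descending order: Tomás £120, then Ines £115, then Keiko £110, then Yusuf £105, then Eve £55, then Georgia £15, then Paulo £10.
Tomás is the highest bidder, so Tomás wins.
Under the third-price rule, the price is the third-highest bid: £110.
Surplus = £120 − £110 = £10.

Price £110; surplus £10.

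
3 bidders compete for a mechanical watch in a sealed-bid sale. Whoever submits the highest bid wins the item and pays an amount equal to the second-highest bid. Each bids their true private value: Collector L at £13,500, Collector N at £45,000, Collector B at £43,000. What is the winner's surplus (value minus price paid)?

Surplus = £2,000.

Ordered from highest: Collector N £45,000 > Collector B £43,000 > Collector L £13,500.
Collector N wins with the top bid and pays the second-highest, £43,000.
Surplus = £45,000 − £43,000 = £2,000.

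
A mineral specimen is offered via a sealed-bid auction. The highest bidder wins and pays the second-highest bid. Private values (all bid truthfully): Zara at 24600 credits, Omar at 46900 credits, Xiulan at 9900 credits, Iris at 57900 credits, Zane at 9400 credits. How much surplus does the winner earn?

Bids in descending order: Iris 57900 credits, then Omar 46900 credits, then Zara 24600 credits, then Xiulan 9900 credits, then Zane 9400 credits.
Iris wins with the top bid and pays the second-highest, 46900 credits.
Surplus = 57900 credits − 46900 credits = 11000 credits.

Winner's surplus: 11000 credits.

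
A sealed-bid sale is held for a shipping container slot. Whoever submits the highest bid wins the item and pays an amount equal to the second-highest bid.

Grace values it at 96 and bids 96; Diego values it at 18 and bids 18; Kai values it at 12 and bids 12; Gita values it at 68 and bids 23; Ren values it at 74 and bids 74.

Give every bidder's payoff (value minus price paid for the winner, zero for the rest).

Ranking the bids: Grace 96, then Ren 74, then Gita 23, then Diego 18, then Kai 12.
Grace has the top bid and wins; the price is the second-highest bid, 74.
Grace's payoff = 96 − 74 = 22. All other bidders lose, so their payoff is 0.

Grace 22, Diego 0, Kai 0, Gita 0, Ren 0.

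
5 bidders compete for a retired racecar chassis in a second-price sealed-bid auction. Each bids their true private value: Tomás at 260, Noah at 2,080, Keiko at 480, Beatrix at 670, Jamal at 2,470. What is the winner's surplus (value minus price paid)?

Winner's surplus: 390.

Sorted high to low: Jamal 2,470, then Noah 2,080, then Beatrix 670, then Keiko 480, then Tomás 260.
Jamal wins with the top bid and pays the second-highest, 2,080.
Surplus = 2,470 − 2,080 = 390.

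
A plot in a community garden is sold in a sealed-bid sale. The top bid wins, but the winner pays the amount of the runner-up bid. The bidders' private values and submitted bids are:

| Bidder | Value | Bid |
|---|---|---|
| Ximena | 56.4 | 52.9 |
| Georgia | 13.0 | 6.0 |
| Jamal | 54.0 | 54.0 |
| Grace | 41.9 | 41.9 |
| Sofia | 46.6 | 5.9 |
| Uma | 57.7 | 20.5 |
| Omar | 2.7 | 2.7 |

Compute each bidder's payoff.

Payoffs: Ximena 0.0, Georgia 0.0, Jamal 1.1, Grace 0.0, Sofia 0.0, Uma 0.0, Omar 0.0.

Bids in descending order: Jamal 54.0, then Ximena 52.9, then Grace 41.9, then Uma 20.5, then Georgia 6.0, then Sofia 5.9, then Omar 2.7.
Jamal has the top bid and wins; the price is the second-highest bid, 52.9.
Jamal's payoff = 54.0 − 52.9 = 1.1. All other bidders lose, so their payoff is 0.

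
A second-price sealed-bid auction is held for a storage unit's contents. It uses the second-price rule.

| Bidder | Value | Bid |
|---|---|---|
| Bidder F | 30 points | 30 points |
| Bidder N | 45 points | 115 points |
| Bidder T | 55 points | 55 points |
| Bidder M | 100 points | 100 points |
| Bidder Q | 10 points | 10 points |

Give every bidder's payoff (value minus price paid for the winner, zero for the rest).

Ordered from highest: Bidder N 115 points; Bidder M 100 points; Bidder T 55 points; Bidder F 30 points; Bidder Q 10 points.
Bidder N has the top bid and wins; the price is the second-highest bid, 100 points.
Bidder N's payoff = 45 points − 100 points = -55 points. All other bidders lose, so their payoff is 0.

Bidder F 0 points, Bidder N -55 points, Bidder T 0 points, Bidder M 0 points, Bidder Q 0 points.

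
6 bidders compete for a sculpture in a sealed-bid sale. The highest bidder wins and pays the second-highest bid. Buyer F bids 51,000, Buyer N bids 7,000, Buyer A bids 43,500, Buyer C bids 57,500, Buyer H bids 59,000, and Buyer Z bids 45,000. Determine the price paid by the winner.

Sorted high to low: Buyer H 59,000; Buyer C 57,500; Buyer F 51,000; Buyer Z 45,000; Buyer A 43,500; Buyer N 7,000.
Buyer H has the highest bid, so Buyer H wins.
The second-highest bid is 57,500, so that is what Buyer H pays.

57,500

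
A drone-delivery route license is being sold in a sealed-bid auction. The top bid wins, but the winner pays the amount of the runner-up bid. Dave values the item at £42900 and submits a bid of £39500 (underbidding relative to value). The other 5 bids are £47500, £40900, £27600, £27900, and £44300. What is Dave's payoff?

Dave's payoff: £0.

Highest competing bid: £47500.
Dave's bid £39500 is not the highest, so Dave loses, pays nothing, and earns zero payoff.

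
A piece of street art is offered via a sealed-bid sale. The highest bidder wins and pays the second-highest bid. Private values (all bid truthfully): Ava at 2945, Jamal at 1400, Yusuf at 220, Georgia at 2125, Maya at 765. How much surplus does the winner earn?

Ranking the bids: Ava 2945, then Georgia 2125, then Jamal 1400, then Maya 765, then Yusuf 220.
Ava wins with the top bid and pays the second-highest, 2125.
Surplus = 2945 − 2125 = 820.

Surplus = 820.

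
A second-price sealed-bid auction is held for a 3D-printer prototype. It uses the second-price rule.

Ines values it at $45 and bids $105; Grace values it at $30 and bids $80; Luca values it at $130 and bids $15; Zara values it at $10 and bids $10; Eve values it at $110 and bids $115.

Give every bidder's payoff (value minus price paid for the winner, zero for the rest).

Bids in descending order: Eve $115 > Ines $105 > Grace $80 > Luca $15 > Zara $10.
Eve has the top bid and wins; the price is the second-highest bid, $105.
Eve's payoff = $110 − $105 = $5. All other bidders lose, so their payoff is 0.

Payoffs: Ines $0, Grace $0, Luca $0, Zara $0, Eve $5.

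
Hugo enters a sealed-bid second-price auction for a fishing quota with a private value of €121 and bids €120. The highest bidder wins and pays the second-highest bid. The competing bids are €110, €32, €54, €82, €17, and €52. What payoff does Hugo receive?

Highest competing bid: €110.
Hugo's bid €120 is the highest overall, so Hugo wins and pays the second-highest bid, €110.
Payoff = value − price = €121 − €110 = €11.

€11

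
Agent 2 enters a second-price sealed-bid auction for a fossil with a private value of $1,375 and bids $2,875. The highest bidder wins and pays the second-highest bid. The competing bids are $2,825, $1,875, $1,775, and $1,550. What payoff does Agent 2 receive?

Highest competing bid: $2,825.
Agent 2's bid $2,875 is the highest overall, so Agent 2 wins and pays the second-highest bid, $2,825.
Payoff = value − price = $1,375 − $2,825 = -$1,450.
Overbidding won the item at a price above value — truthful bidding would have avoided this loss.

Payoff = -$1,450.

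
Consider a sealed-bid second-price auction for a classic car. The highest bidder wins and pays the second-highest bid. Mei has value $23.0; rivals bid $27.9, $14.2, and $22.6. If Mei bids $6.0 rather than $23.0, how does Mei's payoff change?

The highest competing bid is $27.9.
Bidding truthfully at $23.0: the top bid is $27.9 (a rival), so Mei loses. Payoff = $0.0.
Bidding $6.0: the top bid is $27.9 (a rival), so Mei loses. Payoff = $0.0.
Change = $0.0 − $0.0 = $0.0.

Payoff change: $0.0.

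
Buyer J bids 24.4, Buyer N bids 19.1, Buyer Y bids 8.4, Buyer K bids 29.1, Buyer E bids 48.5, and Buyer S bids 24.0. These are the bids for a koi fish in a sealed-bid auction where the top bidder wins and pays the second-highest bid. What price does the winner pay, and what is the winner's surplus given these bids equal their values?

Bids in descending order: Buyer E 48.5, then Buyer K 29.1, then Buyer J 24.4, then Buyer S 24.0, then Buyer N 19.1, then Buyer Y 8.4.
Buyer E is the highest bidder, so Buyer E wins.
Under the second-price rule, the price is the second-highest bid: 29.1.
Surplus = 48.5 − 29.1 = 19.4.

Price 29.1; surplus 19.4.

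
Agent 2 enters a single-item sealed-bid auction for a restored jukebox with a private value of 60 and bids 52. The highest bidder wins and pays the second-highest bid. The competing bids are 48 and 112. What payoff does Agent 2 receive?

0

Highest competing bid: 112.
Agent 2's bid 52 is not the highest, so Agent 2 loses, pays nothing, and earns zero payoff.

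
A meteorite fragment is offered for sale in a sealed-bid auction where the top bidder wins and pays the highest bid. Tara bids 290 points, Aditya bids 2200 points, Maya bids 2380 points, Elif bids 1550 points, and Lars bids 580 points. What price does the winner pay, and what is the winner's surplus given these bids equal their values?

The winner pays 2380 points for a surplus of 0 points.

Ranking the bids: Maya 2380 points > Aditya 2200 points > Elif 1550 points > Lars 580 points > Tara 290 points.
Maya is the highest bidder, so Maya wins.
Under the first-price rule, the price is the highest bid: 2380 points.
Surplus = 2380 points − 2380 points = 0 points.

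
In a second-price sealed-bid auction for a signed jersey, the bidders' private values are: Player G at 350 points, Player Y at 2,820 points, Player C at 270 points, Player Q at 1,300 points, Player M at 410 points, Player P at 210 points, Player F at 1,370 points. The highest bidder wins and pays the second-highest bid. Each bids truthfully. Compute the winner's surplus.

Sorted high to low: Player Y 2,820 points, then Player F 1,370 points, then Player Q 1,300 points, then Player M 410 points, then Player G 350 points, then Player C 270 points, then Player P 210 points.
Player Y wins with the top bid and pays the second-highest, 1,370 points.
Surplus = 2,820 points − 1,370 points = 1,450 points.

Winner's surplus: 1,450 points.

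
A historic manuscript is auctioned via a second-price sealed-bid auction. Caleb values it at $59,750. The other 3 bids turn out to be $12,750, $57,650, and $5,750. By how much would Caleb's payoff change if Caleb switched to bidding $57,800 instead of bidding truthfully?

Payoff change: $0.

The highest competing bid is $57,650.
Bidding truthfully at $59,750: Caleb has the top bid, wins, and pays the second-highest bid $57,650. Payoff = $59,750 − $57,650 = $2,100.
Bidding $57,800: Caleb has the top bid, wins, and pays the second-highest bid $57,650. Payoff = $59,750 − $57,650 = $2,100.
Change = $2,100 − $2,100 = $0.
The bid only affects whether you win, not the price — here both bids land on the same side of the top rival bid, so the deviation is payoff-neutral.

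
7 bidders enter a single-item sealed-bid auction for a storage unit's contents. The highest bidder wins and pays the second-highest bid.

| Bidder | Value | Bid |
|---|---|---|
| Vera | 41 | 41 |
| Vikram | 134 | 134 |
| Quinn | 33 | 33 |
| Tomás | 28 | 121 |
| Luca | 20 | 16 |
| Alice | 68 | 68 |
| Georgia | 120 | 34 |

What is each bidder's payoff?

Bids in descending order: Vikram 134, then Tomás 121, then Alice 68, then Vera 41, then Georgia 34, then Quinn 33, then Luca 16.
Vikram has the top bid and wins; the price is the second-highest bid, 121.
Vikram's payoff = 134 − 121 = 13. All other bidders lose, so their payoff is 0.

Vera 0, Vikram 13, Quinn 0, Tomás 0, Luca 0, Alice 0, Georgia 0.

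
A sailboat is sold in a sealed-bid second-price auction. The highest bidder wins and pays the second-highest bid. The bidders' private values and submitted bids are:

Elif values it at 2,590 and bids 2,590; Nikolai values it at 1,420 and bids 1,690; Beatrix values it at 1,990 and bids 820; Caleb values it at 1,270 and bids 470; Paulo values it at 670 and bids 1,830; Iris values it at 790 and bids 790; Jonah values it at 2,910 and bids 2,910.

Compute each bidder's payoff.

Payoffs: Elif 0, Nikolai 0, Beatrix 0, Caleb 0, Paulo 0, Iris 0, Jonah 320.

Bids in descending order: Jonah 2,910; Elif 2,590; Paulo 1,830; Nikolai 1,690; Beatrix 820; Iris 790; Caleb 470.
Jonah has the top bid and wins; the price is the second-highest bid, 2,590.
Jonah's payoff = 2,910 − 2,590 = 320. All other bidders lose, so their payoff is 0.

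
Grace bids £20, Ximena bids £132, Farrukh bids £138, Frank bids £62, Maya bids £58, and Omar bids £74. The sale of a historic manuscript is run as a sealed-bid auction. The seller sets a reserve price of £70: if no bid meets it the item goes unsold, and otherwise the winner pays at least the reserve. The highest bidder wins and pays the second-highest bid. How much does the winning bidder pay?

Ordered from highest: Farrukh £138; Ximena £132; Omar £74; Frank £62; Maya £58; Grace £20.
Farrukh has the highest bid, so Farrukh wins.
The second-highest bid is £132, which exceeds the reserve, so that sets the price.

Price paid: £132.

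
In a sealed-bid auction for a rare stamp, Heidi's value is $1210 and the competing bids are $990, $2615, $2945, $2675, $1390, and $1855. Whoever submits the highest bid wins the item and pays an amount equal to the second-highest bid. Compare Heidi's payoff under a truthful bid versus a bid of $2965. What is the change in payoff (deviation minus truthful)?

The highest competing bid is $2945.
Bidding truthfully at $1210: the top bid is $2945 (a rival), so Heidi loses. Payoff = $0.
Bidding $2965: Heidi has the top bid, wins, and pays the second-highest bid $2945. Payoff = $1210 − $2945 = -$1735.
Change = -$1735 − $0 = -$1735.
Deviating from a truthful bid can only lose payoff in a second-price auction — never gain.

Change in payoff: -$1735.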